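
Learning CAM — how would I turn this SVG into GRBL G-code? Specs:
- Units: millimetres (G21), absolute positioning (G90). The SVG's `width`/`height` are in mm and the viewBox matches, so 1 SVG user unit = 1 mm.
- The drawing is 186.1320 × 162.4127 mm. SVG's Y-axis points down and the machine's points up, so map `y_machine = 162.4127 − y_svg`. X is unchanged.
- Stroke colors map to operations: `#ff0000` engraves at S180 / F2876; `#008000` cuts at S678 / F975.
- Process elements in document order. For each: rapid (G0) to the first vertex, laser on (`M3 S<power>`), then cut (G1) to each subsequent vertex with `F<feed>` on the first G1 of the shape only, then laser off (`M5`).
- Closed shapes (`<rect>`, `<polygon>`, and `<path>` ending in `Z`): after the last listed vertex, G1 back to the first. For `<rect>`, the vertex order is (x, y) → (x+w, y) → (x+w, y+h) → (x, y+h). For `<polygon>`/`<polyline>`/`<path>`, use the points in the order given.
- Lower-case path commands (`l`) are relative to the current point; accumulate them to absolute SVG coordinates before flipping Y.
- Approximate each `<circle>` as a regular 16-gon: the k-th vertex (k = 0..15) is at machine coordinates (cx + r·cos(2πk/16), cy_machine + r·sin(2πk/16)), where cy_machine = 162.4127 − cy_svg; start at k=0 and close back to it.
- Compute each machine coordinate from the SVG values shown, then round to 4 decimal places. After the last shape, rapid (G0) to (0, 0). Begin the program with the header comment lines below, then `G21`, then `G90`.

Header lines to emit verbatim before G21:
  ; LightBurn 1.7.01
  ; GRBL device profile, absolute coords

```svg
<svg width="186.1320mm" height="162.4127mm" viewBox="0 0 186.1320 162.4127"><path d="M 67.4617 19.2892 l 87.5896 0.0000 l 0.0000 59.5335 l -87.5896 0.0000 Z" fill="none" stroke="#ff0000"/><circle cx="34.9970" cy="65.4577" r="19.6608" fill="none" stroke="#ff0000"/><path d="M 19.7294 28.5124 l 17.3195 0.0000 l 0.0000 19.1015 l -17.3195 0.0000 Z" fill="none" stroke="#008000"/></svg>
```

viewBox `0 0 186.1320 162.4127` with mm width/height → 1 unit = 1 mm. Flip: y_m = 162.4127 − y_svg.

**Shape 1** — `<path>` rectangle, stroke `#ff0000` → engrave (S180, F2876). Machine vertices: (67.4617,143.1235) → (155.0513,143.1235) → (155.0513,83.5900) → (67.4617,83.5900) → (67.4617,143.1235). Closed: final G1 returns to the first vertex.

**Shape 2** — `<circle>` circle, stroke `#ff0000` → engrave (S180, F2876). Machine vertices: (54.6578,96.9550) → (53.1612,104.4789) → (48.8993,110.8573) → (42.5209,115.1192) → (34.9970,116.6158) → (27.4731,115.1192) → (21.0947,110.8573) → (16.8328,104.4789) → (15.3362,96.9550) → (16.8328,89.4311) → (21.0947,83.0527) → (27.4731,78.7908) → (34.9970,77.2942) → (42.5209,78.7908) → (48.8993,83.0527) → (53.1612,89.4311) → (54.6578,96.9550). Closed: final G1 returns to the first vertex.

**Shape 3** — `<path>` rectangle, stroke `#008000` → cut (S678, F975). Machine vertices: (19.7294,133.9003) → (37.0489,133.9003) → (37.0489,114.7988) → (19.7294,114.7988) → (19.7294,133.9003). Closed: final G1 returns to the first vertex.

; LightBurn 1.7.01
; GRBL device profile, absolute coords
G21
G90
G0 X67.4617 Y143.1235
M3 S180
G1 X155.0513 Y143.1235 F2876
G1 X155.0513 Y83.5900
G1 X67.4617 Y83.5900
G1 X67.4617 Y143.1235
M5
G0 X54.6578 Y96.9550
M3 S180
G1 X53.1612 Y104.4789 F2876
G1 X48.8993 Y110.8573
G1 X42.5209 Y115.1192
G1 X34.9970 Y116.6158
G1 X27.4731 Y115.1192
G1 X21.0947 Y110.8573
G1 X16.8328 Y104.4789
G1 X15.3362 Y96.9550
G1 X16.8328 Y89.4311
G1 X21.0947 Y83.0527
G1 X27.4731 Y78.7908
G1 X34.9970 Y77.2942
G1 X42.5209 Y78.7908
G1 X48.8993 Y83.0527
G1 X53.1612 Y89.4311
G1 X54.6578 Y96.9550
M5
G0 X19.7294 Y133.9003
M3 S678
G1 X37.0489 Y133.9003 F975
G1 X37.0489 Y114.7988
G1 X19.7294 Y114.7988
G1 X19.7294 Y133.9003
M5
G0 X0.0000 Y0.0000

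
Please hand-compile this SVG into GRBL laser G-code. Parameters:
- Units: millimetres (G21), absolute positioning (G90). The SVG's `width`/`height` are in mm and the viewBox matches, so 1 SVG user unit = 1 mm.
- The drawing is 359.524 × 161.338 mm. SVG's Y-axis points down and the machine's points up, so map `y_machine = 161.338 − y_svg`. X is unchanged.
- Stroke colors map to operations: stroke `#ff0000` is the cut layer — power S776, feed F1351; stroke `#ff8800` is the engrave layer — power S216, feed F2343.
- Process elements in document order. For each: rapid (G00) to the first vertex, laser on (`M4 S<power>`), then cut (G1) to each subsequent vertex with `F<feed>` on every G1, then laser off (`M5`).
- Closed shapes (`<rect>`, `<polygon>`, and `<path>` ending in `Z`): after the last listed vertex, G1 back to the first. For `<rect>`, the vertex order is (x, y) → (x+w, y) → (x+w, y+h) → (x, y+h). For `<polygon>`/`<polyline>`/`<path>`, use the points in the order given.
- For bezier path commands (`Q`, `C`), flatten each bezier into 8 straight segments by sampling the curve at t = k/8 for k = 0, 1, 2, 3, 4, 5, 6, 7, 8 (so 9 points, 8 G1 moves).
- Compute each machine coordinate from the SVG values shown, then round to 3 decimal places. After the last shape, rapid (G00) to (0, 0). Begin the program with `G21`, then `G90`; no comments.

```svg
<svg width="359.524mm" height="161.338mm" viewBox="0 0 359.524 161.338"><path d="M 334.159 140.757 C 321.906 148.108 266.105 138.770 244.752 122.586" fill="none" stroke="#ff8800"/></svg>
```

G21
G90
G00 X334.159 Y20.581
M4 S216
G1 X327.675 Y18.587 F2343
G1 X318.023 Y18.043 F2343
G1 X306.116 Y18.833 F2343
G1 X292.868 Y20.841 F2343
G1 X279.194 Y23.952 F2343
G1 X266.007 Y28.051 F2343
G1 X254.222 Y33.023 F2343
G1 X244.752 Y38.752 F2343
M5
G00 X0.000 Y0.000

Since the viewBox matches the mm dimensions, user units are millimetres directly. The only transform is the Y-flip y_m = 161.338 − y_svg.

Shape 1 is a cubic bezier drawn with `<path>`. Its stroke #ff8800 means engrave at S216, F2343. After flipping Y the toolpath is (334.159,20.581) → (327.675,18.587) → (318.023,18.043) → (306.116,18.833) → (292.868,20.841) → (279.194,23.952) → (266.007,28.051) → (254.222,33.023) → (244.752,38.752).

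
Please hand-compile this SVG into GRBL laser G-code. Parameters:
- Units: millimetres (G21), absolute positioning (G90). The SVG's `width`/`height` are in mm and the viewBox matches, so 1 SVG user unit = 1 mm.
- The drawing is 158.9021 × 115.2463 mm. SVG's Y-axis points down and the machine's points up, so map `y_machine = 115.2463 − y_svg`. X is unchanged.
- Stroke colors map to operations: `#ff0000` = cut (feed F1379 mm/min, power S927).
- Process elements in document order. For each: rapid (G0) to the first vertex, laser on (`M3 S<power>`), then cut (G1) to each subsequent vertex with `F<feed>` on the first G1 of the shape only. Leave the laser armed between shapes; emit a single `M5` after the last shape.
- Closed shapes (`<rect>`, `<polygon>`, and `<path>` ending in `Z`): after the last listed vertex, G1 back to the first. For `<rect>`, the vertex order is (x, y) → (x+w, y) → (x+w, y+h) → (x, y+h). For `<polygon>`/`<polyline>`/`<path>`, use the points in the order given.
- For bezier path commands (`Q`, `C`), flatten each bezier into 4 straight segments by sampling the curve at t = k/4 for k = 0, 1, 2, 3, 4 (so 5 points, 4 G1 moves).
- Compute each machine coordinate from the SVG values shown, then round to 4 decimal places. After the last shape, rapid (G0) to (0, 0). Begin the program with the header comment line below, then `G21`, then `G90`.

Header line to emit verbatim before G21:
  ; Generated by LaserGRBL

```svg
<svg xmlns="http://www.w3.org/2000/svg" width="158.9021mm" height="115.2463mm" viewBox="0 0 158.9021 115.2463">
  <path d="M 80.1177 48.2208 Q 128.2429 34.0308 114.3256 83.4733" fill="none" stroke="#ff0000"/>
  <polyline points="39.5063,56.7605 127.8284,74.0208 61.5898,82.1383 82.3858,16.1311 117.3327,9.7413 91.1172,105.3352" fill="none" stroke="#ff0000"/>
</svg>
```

; Generated by LaserGRBL
G21
G90
G0 X80.1177 Y67.0255
M3 S927
G1 X100.3026 Y70.1435 F1379
G1 X112.7323 Y65.3074
G1 X117.4066 Y52.5172
G1 X114.3256 Y31.7730
G0 X39.5063 Y58.4858
M3 S927
G1 X127.8284 Y41.2255 F1379
G1 X61.5898 Y33.1080
G1 X82.3858 Y99.1152
G1 X117.3327 Y105.5050
G1 X91.1172 Y9.9111
M5
G0 X0.0000 Y0.0000

1 u = 1 mm; y_m = 115.2463 − y.

[1] `<path>` quadratic bezier, #ff0000→cut S927 F1379: (80.1177,67.0255) → (100.3026,70.1435) → (112.7323,65.3074) → (117.4066,52.5172) → (114.3256,31.7730)

[2] `<polyline>` open polyline, #ff0000→cut S927 F1379: (39.5063,58.4858) → (127.8284,41.2255) → (61.5898,33.1080) → (82.3858,99.1152) → (117.3327,105.5050) → (91.1172,9.9111)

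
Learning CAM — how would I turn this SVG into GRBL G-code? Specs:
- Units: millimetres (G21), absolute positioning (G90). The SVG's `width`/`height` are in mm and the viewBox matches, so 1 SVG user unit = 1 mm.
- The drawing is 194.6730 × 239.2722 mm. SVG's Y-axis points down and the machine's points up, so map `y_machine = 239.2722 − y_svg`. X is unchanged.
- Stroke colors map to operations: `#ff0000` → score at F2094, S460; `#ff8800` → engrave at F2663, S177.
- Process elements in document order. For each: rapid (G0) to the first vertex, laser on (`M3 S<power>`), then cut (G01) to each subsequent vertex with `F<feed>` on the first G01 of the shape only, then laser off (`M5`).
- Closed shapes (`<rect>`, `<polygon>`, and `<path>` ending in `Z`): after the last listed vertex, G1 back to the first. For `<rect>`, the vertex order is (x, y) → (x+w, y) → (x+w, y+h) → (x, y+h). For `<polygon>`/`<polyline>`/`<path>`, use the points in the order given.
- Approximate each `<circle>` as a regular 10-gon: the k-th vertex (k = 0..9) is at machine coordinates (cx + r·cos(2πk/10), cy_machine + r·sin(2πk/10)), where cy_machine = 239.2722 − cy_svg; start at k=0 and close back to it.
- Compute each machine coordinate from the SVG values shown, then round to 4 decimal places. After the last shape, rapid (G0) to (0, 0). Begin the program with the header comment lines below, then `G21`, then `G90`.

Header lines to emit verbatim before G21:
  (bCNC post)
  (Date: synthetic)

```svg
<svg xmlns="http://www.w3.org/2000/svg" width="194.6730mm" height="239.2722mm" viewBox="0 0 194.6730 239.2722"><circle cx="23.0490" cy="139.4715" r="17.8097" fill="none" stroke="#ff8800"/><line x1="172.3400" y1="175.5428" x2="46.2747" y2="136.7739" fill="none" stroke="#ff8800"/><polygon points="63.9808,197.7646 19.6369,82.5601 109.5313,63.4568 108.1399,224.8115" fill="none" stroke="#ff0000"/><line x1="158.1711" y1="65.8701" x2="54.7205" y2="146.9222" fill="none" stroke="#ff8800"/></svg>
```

Since the viewBox matches the mm dimensions, user units are millimetres directly. The only transform is the Y-flip y_m = 239.2722 − y_svg.

Shape 1 is a circle drawn with `<circle>`. Its stroke #ff8800 means engrave at S177, F2663. After flipping Y the toolpath is (40.8587,99.8007) → (37.4573,110.2690) → (28.5525,116.7387) → (17.5455,116.7387) → (8.6407,110.2690) → (5.2393,99.8007) → (8.6407,89.3324) → (17.5455,82.8627) → (28.5525,82.8627) → (37.4573,89.3324) → (40.8587,99.8007), returning to the start.

Shape 2 is a line segment drawn with `<line>`. Its stroke #ff8800 means engrave at S177, F2663. After flipping Y the toolpath is (172.3400,63.7294) → (46.2747,102.4983).

Shape 3 is a closed polygon drawn with `<polygon>`. Its stroke #ff0000 means score at S460, F2094. After flipping Y the toolpath is (63.9808,41.5076) → (19.6369,156.7121) → (109.5313,175.8154) → (108.1399,14.4607) → (63.9808,41.5076), returning to the start.

Shape 4 is a line segment drawn with `<line>`. Its stroke #ff8800 means engrave at S177, F2663. After flipping Y the toolpath is (158.1711,173.4021) → (54.7205,92.3500).

(bCNC post)
(Date: synthetic)
G21
G90
G0 X40.8587 Y99.8007
M3 S177
G01 X37.4573 Y110.2690 F2663
G01 X28.5525 Y116.7387
G01 X17.5455 Y116.7387
G01 X8.6407 Y110.2690
G01 X5.2393 Y99.8007
G01 X8.6407 Y89.3324
G01 X17.5455 Y82.8627
G01 X28.5525 Y82.8627
G01 X37.4573 Y89.3324
G01 X40.8587 Y99.8007
M5
G0 X172.3400 Y63.7294
M3 S177
G01 X46.2747 Y102.4983 F2663
M5
G0 X63.9808 Y41.5076
M3 S460
G01 X19.6369 Y156.7121 F2094
G01 X109.5313 Y175.8154
G01 X108.1399 Y14.4607
G01 X63.9808 Y41.5076
M5
G0 X158.1711 Y173.4021
M3 S177
G01 X54.7205 Y92.3500 F2663
M5
G0 X0.0000 Y0.0000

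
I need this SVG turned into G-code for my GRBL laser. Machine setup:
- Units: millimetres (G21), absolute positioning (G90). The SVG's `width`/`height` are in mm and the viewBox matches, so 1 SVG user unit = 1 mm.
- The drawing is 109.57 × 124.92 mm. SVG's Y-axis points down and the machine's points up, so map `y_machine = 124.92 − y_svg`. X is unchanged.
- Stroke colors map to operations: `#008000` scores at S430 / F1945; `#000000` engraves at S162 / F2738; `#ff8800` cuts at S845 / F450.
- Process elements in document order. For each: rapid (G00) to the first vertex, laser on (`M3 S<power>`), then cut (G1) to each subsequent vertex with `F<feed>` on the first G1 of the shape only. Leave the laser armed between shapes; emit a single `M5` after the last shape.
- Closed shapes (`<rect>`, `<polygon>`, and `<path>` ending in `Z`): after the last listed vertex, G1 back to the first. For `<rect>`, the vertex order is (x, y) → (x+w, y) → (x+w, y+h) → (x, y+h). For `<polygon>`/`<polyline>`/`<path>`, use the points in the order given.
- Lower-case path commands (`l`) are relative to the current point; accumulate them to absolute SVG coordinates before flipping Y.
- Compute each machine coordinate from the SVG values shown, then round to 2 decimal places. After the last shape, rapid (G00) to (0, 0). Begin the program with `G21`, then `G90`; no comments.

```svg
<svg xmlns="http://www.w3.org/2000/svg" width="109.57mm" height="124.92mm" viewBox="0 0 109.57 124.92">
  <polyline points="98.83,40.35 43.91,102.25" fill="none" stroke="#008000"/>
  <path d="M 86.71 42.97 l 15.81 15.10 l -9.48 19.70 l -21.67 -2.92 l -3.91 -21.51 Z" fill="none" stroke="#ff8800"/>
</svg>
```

G21
G90
G00 X98.83 Y84.57
M3 S430
G1 X43.91 Y22.67 F1945
G00 X86.71 Y81.95
M3 S845
G1 X102.52 Y66.85 F450
G1 X93.04 Y47.15
G1 X71.37 Y50.07
G1 X67.46 Y71.58
G1 X86.71 Y81.95
M5
G00 X0.00 Y0.00

1 u = 1 mm; y_m = 124.92 − y.

[1] `<polyline>` line segment, #008000→score S430 F1945: (98.83,84.57) → (43.91,22.67)

[2] `<path>` regular polygon, #ff8800→cut S845 F450: (86.71,81.95) → (102.52,66.85) → (93.04,47.15) → (71.37,50.07) → (67.46,71.58) → (86.71,81.95) (closed)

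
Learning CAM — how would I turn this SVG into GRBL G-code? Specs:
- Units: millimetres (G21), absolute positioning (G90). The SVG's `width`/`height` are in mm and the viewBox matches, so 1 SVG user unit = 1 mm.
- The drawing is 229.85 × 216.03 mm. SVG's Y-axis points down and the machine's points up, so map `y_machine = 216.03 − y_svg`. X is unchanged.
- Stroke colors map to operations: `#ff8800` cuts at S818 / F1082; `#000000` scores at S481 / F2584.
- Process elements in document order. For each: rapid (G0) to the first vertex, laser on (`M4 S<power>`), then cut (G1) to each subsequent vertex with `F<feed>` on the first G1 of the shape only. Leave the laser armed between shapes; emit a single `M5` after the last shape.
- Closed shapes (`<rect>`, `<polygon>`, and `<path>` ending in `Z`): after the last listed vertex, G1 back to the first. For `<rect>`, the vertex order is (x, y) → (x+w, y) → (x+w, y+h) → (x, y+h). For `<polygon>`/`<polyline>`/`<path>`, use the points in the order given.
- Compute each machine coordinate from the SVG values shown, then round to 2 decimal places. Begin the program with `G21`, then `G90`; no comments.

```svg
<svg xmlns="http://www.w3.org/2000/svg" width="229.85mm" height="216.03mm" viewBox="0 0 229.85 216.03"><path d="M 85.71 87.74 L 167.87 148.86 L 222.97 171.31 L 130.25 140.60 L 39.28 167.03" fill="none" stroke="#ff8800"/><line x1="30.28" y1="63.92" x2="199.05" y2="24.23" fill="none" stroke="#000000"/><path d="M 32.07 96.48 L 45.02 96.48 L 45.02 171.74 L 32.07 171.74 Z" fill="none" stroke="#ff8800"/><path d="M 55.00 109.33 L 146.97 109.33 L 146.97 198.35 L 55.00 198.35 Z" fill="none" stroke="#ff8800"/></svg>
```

Since the viewBox matches the mm dimensions, user units are millimetres directly. The only transform is the Y-flip y_m = 216.03 − y_svg.

Shape 1 is a open polyline drawn with `<path>`. Its stroke #ff8800 means cut at S818, F1082. After flipping Y the toolpath is (85.71,128.29) → (167.87,67.17) → (222.97,44.72) → (130.25,75.43) → (39.28,49.00).

Shape 2 is a line segment drawn with `<line>`. Its stroke #000000 means score at S481, F2584. After flipping Y the toolpath is (30.28,152.11) → (199.05,191.80).

Shape 3 is a rectangle drawn with `<path>`. Its stroke #ff8800 means cut at S818, F1082. After flipping Y the toolpath is (32.07,119.55) → (45.02,119.55) → (45.02,44.29) → (32.07,44.29) → (32.07,119.55), returning to the start.

Shape 4 is a rectangle drawn with `<path>`. Its stroke #ff8800 means cut at S818, F1082. After flipping Y the toolpath is (55.00,106.70) → (146.97,106.70) → (146.97,17.68) → (55.00,17.68) → (55.00,106.70), returning to the start.

G21
G90
G0 X85.71 Y128.29
M4 S818
G1 X167.87 Y67.17 F1082
G1 X222.97 Y44.72
G1 X130.25 Y75.43
G1 X39.28 Y49.00
G0 X30.28 Y152.11
M4 S481
G1 X199.05 Y191.80 F2584
G0 X32.07 Y119.55
M4 S818
G1 X45.02 Y119.55 F1082
G1 X45.02 Y44.29
G1 X32.07 Y44.29
G1 X32.07 Y119.55
G0 X55.00 Y106.70
M4 S818
G1 X146.97 Y106.70 F1082
G1 X146.97 Y17.68
G1 X55.00 Y17.68
G1 X55.00 Y106.70
M5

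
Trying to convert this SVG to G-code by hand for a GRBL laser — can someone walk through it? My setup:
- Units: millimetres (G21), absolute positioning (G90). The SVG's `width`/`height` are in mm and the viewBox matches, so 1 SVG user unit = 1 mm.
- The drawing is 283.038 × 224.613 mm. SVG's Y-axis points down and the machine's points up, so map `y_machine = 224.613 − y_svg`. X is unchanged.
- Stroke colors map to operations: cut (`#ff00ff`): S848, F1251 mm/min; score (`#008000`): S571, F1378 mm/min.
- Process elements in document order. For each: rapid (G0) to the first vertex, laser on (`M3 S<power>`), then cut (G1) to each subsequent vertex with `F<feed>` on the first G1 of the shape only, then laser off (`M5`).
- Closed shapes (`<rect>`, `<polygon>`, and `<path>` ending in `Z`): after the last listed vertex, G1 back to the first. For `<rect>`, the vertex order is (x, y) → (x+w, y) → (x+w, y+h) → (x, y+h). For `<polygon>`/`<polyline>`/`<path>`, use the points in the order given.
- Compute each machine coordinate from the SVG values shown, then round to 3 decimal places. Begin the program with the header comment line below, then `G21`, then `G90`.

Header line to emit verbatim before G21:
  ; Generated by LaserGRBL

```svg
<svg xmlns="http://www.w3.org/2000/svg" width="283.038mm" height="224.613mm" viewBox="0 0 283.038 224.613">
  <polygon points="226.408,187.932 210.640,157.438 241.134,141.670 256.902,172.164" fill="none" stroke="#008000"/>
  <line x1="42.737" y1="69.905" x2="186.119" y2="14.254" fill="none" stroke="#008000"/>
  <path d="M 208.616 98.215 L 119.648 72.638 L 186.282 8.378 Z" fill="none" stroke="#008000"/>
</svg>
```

; Generated by LaserGRBL
G21
G90
G0 X226.408 Y36.681
M3 S571
G1 X210.640 Y67.175 F1378
G1 X241.134 Y82.943
G1 X256.902 Y52.449
G1 X226.408 Y36.681
M5
G0 X42.737 Y154.708
M3 S571
G1 X186.119 Y210.359 F1378
M5
G0 X208.616 Y126.398
M3 S571
G1 X119.648 Y151.975 F1378
G1 X186.282 Y216.235
G1 X208.616 Y126.398
M5

1 u = 1 mm; y_m = 224.613 − y.

[1] `<polygon>` regular polygon, #008000→score S571 F1378: (226.408,36.681) → (210.640,67.175) → (241.134,82.943) → (256.902,52.449) → (226.408,36.681) (closed)

[2] `<line>` line segment, #008000→score S571 F1378: (42.737,154.708) → (186.119,210.359)

[3] `<path>` regular polygon, #008000→score S571 F1378: (208.616,126.398) → (119.648,151.975) → (186.282,216.235) → (208.616,126.398) (closed)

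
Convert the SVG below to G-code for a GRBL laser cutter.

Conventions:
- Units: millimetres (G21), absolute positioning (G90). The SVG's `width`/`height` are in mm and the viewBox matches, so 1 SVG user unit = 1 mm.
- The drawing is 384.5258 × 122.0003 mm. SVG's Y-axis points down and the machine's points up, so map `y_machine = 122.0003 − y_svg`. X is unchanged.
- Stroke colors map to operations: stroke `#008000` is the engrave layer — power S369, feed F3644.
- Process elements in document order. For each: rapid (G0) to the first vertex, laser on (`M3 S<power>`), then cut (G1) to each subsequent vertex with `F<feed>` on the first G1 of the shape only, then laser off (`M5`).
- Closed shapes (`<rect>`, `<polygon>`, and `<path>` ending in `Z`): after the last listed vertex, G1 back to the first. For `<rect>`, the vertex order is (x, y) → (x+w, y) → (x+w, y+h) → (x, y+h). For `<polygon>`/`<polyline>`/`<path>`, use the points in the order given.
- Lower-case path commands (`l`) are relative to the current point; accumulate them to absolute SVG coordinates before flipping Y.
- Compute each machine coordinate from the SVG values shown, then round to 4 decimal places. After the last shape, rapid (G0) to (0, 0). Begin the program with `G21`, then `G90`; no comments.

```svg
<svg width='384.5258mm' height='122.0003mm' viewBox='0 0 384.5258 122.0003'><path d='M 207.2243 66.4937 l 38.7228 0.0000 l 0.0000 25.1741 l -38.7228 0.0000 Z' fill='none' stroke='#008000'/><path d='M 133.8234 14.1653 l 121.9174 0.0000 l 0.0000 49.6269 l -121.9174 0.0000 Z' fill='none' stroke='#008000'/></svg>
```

G21
G90
G0 X207.2243 Y55.5066
M3 S369
G1 X245.9471 Y55.5066 F3644
G1 X245.9471 Y30.3325
G1 X207.2243 Y30.3325
G1 X207.2243 Y55.5066
M5
G0 X133.8234 Y107.8350
M3 S369
G1 X255.7408 Y107.8350 F3644
G1 X255.7408 Y58.2081
G1 X133.8234 Y58.2081
G1 X133.8234 Y107.8350
M5
G0 X0.0000 Y0.0000

1 u = 1 mm; y_m = 122.0003 − y.

[1] `<path>` rectangle, #008000→engrave S369 F3644: (207.2243,55.5066) → (245.9471,55.5066) → (245.9471,30.3325) → (207.2243,30.3325) → (207.2243,55.5066) (closed)

[2] `<path>` rectangle, #008000→engrave S369 F3644: (133.8234,107.8350) → (255.7408,107.8350) → (255.7408,58.2081) → (133.8234,58.2081) → (133.8234,107.8350) (closed)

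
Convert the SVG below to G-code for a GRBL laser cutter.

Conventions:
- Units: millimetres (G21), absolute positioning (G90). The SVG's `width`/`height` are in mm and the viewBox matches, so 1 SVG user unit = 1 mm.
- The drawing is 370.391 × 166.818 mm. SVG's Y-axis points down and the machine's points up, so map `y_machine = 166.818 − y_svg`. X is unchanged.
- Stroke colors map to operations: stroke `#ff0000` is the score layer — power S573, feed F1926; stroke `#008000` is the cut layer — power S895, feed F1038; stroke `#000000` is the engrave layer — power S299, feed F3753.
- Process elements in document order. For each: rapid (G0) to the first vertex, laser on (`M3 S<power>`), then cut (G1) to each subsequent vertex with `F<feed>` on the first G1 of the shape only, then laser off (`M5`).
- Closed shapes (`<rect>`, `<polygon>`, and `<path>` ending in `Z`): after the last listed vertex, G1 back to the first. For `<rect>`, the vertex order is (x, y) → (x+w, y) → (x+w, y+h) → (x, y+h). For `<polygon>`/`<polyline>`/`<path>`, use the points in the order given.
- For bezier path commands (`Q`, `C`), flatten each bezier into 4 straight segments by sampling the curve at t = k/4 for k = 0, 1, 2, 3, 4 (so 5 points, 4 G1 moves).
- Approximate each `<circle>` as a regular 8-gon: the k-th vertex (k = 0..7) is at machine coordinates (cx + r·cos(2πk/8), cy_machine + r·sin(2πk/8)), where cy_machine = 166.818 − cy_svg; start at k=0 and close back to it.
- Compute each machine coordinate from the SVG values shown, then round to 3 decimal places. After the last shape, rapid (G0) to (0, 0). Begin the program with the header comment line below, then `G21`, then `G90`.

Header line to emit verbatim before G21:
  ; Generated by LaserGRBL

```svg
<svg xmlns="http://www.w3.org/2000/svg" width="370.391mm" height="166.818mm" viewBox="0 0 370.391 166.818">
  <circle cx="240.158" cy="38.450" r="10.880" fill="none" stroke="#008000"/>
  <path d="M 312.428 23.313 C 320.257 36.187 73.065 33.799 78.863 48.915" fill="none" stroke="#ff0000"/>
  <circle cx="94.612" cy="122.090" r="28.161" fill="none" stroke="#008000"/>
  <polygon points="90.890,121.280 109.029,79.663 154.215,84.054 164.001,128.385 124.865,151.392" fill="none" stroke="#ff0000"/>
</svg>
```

; Generated by LaserGRBL
G21
G90
G0 X251.038 Y128.368
M3 S895
G1 X247.851 Y136.061 F1038
G1 X240.158 Y139.248
G1 X232.465 Y136.061
G1 X229.278 Y128.368
G1 X232.465 Y120.675
G1 X240.158 Y117.488
G1 X247.851 Y120.675
G1 X251.038 Y128.368
M5
G0 X312.428 Y143.505
M3 S573
G1 X278.421 Y136.199 F1926
G1 X196.407 Y131.545
G1 X114.012 Y126.470
G1 X78.863 Y117.903
M5
G0 X122.773 Y44.728
M3 S895
G1 X114.525 Y64.641 F1038
G1 X94.612 Y72.889
G1 X74.699 Y64.641
G1 X66.451 Y44.728
G1 X74.699 Y24.815
G1 X94.612 Y16.567
G1 X114.525 Y24.815
G1 X122.773 Y44.728
M5
G0 X90.890 Y45.538
M3 S573
G1 X109.029 Y87.155 F1926
G1 X154.215 Y82.764
G1 X164.001 Y38.433
G1 X124.865 Y15.426
G1 X90.890 Y45.538
M5
G0 X0.000 Y0.000

Since the viewBox matches the mm dimensions, user units are millimetres directly. The only transform is the Y-flip y_m = 166.818 − y_svg.

Shape 1 is a circle drawn with `<circle>`. Its stroke #008000 means cut at S895, F1038. After flipping Y the toolpath is (251.038,128.368) → (247.851,136.061) → (240.158,139.248) → (232.465,136.061) → (229.278,128.368) → (232.465,120.675) → (240.158,117.488) → (247.851,120.675) → (251.038,128.368), returning to the start.

Shape 2 is a cubic bezier drawn with `<path>`. Its stroke #ff0000 means score at S573, F1926. After flipping Y the toolpath is (312.428,143.505) → (278.421,136.199) → (196.407,131.545) → (114.012,126.470) → (78.863,117.903).

Shape 3 is a circle drawn with `<circle>`. Its stroke #008000 means cut at S895, F1038. After flipping Y the toolpath is (122.773,44.728) → (114.525,64.641) → (94.612,72.889) → (74.699,64.641) → (66.451,44.728) → (74.699,24.815) → (94.612,16.567) → (114.525,24.815) → (122.773,44.728), returning to the start.

Shape 4 is a regular polygon drawn with `<polygon>`. Its stroke #ff0000 means score at S573, F1926. After flipping Y the toolpath is (90.890,45.538) → (109.029,87.155) → (154.215,82.764) → (164.001,38.433) → (124.865,15.426) → (90.890,45.538), returning to the start.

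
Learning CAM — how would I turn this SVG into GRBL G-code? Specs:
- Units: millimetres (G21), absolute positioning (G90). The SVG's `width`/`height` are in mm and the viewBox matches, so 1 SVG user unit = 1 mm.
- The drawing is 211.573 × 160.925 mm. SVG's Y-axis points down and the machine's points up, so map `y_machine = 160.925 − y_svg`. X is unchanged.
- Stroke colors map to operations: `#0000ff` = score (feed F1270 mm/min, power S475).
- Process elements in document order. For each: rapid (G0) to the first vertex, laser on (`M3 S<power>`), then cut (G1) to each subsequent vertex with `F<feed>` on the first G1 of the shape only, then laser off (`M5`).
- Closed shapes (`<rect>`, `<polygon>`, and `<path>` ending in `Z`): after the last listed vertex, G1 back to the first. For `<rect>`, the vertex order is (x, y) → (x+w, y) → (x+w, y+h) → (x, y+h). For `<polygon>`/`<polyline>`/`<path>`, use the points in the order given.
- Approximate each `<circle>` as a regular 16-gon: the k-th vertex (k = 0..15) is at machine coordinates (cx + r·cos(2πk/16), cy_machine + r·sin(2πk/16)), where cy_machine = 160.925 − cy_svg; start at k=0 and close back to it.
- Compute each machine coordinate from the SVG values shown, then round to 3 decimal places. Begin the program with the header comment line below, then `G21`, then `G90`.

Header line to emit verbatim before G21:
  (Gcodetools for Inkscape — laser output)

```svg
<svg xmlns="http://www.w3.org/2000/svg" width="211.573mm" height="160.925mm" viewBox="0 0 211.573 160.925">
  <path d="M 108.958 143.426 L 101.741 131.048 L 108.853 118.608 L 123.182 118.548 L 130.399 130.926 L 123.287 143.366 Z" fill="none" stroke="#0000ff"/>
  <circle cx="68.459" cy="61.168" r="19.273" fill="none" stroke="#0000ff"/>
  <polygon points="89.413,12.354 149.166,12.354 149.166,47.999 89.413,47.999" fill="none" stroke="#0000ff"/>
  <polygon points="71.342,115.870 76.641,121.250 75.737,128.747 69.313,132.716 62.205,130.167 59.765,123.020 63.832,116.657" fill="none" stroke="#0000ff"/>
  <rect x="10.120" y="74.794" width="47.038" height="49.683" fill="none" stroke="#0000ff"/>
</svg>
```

(Gcodetools for Inkscape — laser output)
G21
G90
G0 X108.958 Y17.499
M3 S475
G1 X101.741 Y29.877 F1270
G1 X108.853 Y42.317
G1 X123.182 Y42.377
G1 X130.399 Y29.999
G1 X123.287 Y17.559
G1 X108.958 Y17.499
M5
G0 X87.732 Y99.757
M3 S475
G1 X86.265 Y107.132 F1270
G1 X82.087 Y113.385
G1 X75.834 Y117.563
G1 X68.459 Y119.030
G1 X61.084 Y117.563
G1 X54.831 Y113.385
G1 X50.653 Y107.132
G1 X49.186 Y99.757
G1 X50.653 Y92.382
G1 X54.831 Y86.129
G1 X61.084 Y81.951
G1 X68.459 Y80.484
G1 X75.834 Y81.951
G1 X82.087 Y86.129
G1 X86.265 Y92.382
G1 X87.732 Y99.757
M5
G0 X89.413 Y148.571
M3 S475
G1 X149.166 Y148.571 F1270
G1 X149.166 Y112.926
G1 X89.413 Y112.926
G1 X89.413 Y148.571
M5
G0 X71.342 Y45.055
M3 S475
G1 X76.641 Y39.675 F1270
G1 X75.737 Y32.178
G1 X69.313 Y28.209
G1 X62.205 Y30.758
G1 X59.765 Y37.905
G1 X63.832 Y44.268
G1 X71.342 Y45.055
M5
G0 X10.120 Y86.131
M3 S475
G1 X57.158 Y86.131 F1270
G1 X57.158 Y36.448
G1 X10.120 Y36.448
G1 X10.120 Y86.131
M5

viewBox `0 0 211.573 160.925` with mm width/height → 1 unit = 1 mm. Flip: y_m = 160.925 − y_svg.

**Shape 1** — `<path>` regular polygon, stroke `#0000ff` → score (S475, F1270). Machine vertices: (108.958,17.499) → (101.741,29.877) → (108.853,42.317) → (123.182,42.377) → (130.399,29.999) → (123.287,17.559) → (108.958,17.499). Closed: final G1 returns to the first vertex.

**Shape 2** — `<circle>` circle, stroke `#0000ff` → score (S475, F1270). Machine vertices: (87.732,99.757) → (86.265,107.132) → (82.087,113.385) → (75.834,117.563) → (68.459,119.030) → (61.084,117.563) → (54.831,113.385) → (50.653,107.132) → (49.186,99.757) → (50.653,92.382) → (54.831,86.129) → (61.084,81.951) → (68.459,80.484) → (75.834,81.951) → (82.087,86.129) → (86.265,92.382) → (87.732,99.757). Closed: final G1 returns to the first vertex.

**Shape 3** — `<polygon>` rectangle, stroke `#0000ff` → score (S475, F1270). Machine vertices: (89.413,148.571) → (149.166,148.571) → (149.166,112.926) → (89.413,112.926) → (89.413,148.571). Closed: final G1 returns to the first vertex.

**Shape 4** — `<polygon>` regular polygon, stroke `#0000ff` → score (S475, F1270). Machine vertices: (71.342,45.055) → (76.641,39.675) → (75.737,32.178) → (69.313,28.209) → (62.205,30.758) → (59.765,37.905) → (63.832,44.268) → (71.342,45.055). Closed: final G1 returns to the first vertex.

**Shape 5** — `<rect>` rectangle, stroke `#0000ff` → score (S475, F1270). Machine vertices: (10.120,86.131) → (57.158,86.131) → (57.158,36.448) → (10.120,36.448) → (10.120,86.131). Closed: final G1 returns to the first vertex.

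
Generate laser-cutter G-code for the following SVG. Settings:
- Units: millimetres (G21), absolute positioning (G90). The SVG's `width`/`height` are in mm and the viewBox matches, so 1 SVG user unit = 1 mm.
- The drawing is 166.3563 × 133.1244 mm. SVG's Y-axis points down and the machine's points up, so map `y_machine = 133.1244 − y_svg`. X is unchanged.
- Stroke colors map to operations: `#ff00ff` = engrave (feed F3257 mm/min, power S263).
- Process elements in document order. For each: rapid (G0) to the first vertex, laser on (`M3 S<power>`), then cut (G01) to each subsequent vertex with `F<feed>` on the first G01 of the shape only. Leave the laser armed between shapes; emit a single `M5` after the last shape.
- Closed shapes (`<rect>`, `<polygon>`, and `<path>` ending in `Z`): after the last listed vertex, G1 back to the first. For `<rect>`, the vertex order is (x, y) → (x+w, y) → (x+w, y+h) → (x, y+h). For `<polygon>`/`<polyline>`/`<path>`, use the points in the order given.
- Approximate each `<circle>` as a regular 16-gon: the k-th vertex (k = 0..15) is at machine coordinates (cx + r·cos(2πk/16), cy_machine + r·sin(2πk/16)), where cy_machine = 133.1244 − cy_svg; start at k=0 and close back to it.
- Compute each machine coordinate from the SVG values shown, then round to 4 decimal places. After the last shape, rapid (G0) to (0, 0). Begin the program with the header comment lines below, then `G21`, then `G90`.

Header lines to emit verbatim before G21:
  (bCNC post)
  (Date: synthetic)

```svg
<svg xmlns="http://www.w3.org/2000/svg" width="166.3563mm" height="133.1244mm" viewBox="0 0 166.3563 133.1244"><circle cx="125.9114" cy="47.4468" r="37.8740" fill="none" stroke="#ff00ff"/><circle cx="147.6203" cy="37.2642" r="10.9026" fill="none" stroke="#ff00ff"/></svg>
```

viewBox `0 0 166.3563 133.1244` with mm width/height → 1 unit = 1 mm. Flip: y_m = 133.1244 − y_svg.

**Shape 1** — `<circle>` circle, stroke `#ff00ff` → engrave (S263, F3257). Machine vertices: (163.7854,85.6776) → (160.9024,100.1714) → (152.6924,112.4586) → (140.4052,120.6686) → (125.9114,123.5516) → (111.4176,120.6686) → (99.1304,112.4586) → (90.9204,100.1714) → (88.0374,85.6776) → (90.9204,71.1838) → (99.1304,58.8966) → (111.4176,50.6866) → (125.9114,47.8036) → (140.4052,50.6866) → (152.6924,58.8966) → (160.9024,71.1838) → (163.7854,85.6776). Closed: final G1 returns to the first vertex.

**Shape 2** — `<circle>` circle, stroke `#ff00ff` → engrave (S263, F3257). Machine vertices: (158.5229,95.8602) → (157.6930,100.0324) → (155.3296,103.5695) → (151.7925,105.9329) → (147.6203,106.7628) → (143.4481,105.9329) → (139.9110,103.5695) → (137.5476,100.0324) → (136.7177,95.8602) → (137.5476,91.6880) → (139.9110,88.1509) → (143.4481,85.7875) → (147.6203,84.9576) → (151.7925,85.7875) → (155.3296,88.1509) → (157.6930,91.6880) → (158.5229,95.8602). Closed: final G1 returns to the first vertex.

(bCNC post)
(Date: synthetic)
G21
G90
G0 X163.7854 Y85.6776
M3 S263
G01 X160.9024 Y100.1714 F3257
G01 X152.6924 Y112.4586
G01 X140.4052 Y120.6686
G01 X125.9114 Y123.5516
G01 X111.4176 Y120.6686
G01 X99.1304 Y112.4586
G01 X90.9204 Y100.1714
G01 X88.0374 Y85.6776
G01 X90.9204 Y71.1838
G01 X99.1304 Y58.8966
G01 X111.4176 Y50.6866
G01 X125.9114 Y47.8036
G01 X140.4052 Y50.6866
G01 X152.6924 Y58.8966
G01 X160.9024 Y71.1838
G01 X163.7854 Y85.6776
G0 X158.5229 Y95.8602
M3 S263
G01 X157.6930 Y100.0324 F3257
G01 X155.3296 Y103.5695
G01 X151.7925 Y105.9329
G01 X147.6203 Y106.7628
G01 X143.4481 Y105.9329
G01 X139.9110 Y103.5695
G01 X137.5476 Y100.0324
G01 X136.7177 Y95.8602
G01 X137.5476 Y91.6880
G01 X139.9110 Y88.1509
G01 X143.4481 Y85.7875
G01 X147.6203 Y84.9576
G01 X151.7925 Y85.7875
G01 X155.3296 Y88.1509
G01 X157.6930 Y91.6880
G01 X158.5229 Y95.8602
M5
G0 X0.0000 Y0.0000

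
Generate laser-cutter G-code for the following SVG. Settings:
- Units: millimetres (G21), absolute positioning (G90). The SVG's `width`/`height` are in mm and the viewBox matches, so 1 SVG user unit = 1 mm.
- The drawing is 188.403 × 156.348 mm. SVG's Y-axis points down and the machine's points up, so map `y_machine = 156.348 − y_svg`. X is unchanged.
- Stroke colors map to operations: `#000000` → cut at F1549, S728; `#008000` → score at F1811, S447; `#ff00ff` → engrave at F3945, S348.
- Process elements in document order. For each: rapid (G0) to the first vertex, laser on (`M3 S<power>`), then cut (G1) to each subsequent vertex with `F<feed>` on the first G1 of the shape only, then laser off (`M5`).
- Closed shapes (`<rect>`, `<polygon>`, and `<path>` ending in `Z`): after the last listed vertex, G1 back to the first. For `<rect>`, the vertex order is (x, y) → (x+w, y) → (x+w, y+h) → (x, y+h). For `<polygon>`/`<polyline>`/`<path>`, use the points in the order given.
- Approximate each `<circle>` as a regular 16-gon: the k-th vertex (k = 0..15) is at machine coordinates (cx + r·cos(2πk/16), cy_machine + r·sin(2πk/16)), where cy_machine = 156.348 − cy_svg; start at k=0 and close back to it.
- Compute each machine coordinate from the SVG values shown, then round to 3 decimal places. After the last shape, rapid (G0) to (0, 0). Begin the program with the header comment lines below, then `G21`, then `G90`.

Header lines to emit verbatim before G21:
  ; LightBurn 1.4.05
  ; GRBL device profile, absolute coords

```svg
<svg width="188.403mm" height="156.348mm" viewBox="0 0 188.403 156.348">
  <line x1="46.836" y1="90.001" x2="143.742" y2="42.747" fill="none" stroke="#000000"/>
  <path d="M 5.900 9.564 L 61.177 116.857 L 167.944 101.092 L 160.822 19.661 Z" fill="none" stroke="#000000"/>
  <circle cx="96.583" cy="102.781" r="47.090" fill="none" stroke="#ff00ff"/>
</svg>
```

; LightBurn 1.4.05
; GRBL device profile, absolute coords
G21
G90
G0 X46.836 Y66.347
M3 S728
G1 X143.742 Y113.601 F1549
M5
G0 X5.900 Y146.784
M3 S728
G1 X61.177 Y39.491 F1549
G1 X167.944 Y55.256
G1 X160.822 Y136.687
G1 X5.900 Y146.784
M5
G0 X143.673 Y53.567
M3 S348
G1 X140.088 Y71.588 F3945
G1 X129.881 Y86.865
G1 X114.604 Y97.072
G1 X96.583 Y100.657
G1 X78.562 Y97.072
G1 X63.285 Y86.865
G1 X53.078 Y71.588
G1 X49.493 Y53.567
G1 X53.078 Y35.546
G1 X63.285 Y20.269
G1 X78.562 Y10.062
G1 X96.583 Y6.477
G1 X114.604 Y10.062
G1 X129.881 Y20.269
G1 X140.088 Y35.546
G1 X143.673 Y53.567
M5
G0 X0.000 Y0.000

1 u = 1 mm; y_m = 156.348 − y.

[1] `<line>` line segment, #000000→cut S728 F1549: (46.836,66.347) → (143.742,113.601)

[2] `<path>` closed polygon, #000000→cut S728 F1549: (5.900,146.784) → (61.177,39.491) → (167.944,55.256) → (160.822,136.687) → (5.900,146.784) (closed)

[3] `<circle>` circle, #ff00ff→engrave S348 F3945: (143.673,53.567) → (140.088,71.588) → (129.881,86.865) → (114.604,97.072) → (96.583,100.657) → (78.562,97.072) → (63.285,86.865) → (53.078,71.588) → (49.493,53.567) → (53.078,35.546) → (63.285,20.269) → (78.562,10.062) → (96.583,6.477) → (114.604,10.062) → (129.881,20.269) → (140.088,35.546) → (143.673,53.567) (closed)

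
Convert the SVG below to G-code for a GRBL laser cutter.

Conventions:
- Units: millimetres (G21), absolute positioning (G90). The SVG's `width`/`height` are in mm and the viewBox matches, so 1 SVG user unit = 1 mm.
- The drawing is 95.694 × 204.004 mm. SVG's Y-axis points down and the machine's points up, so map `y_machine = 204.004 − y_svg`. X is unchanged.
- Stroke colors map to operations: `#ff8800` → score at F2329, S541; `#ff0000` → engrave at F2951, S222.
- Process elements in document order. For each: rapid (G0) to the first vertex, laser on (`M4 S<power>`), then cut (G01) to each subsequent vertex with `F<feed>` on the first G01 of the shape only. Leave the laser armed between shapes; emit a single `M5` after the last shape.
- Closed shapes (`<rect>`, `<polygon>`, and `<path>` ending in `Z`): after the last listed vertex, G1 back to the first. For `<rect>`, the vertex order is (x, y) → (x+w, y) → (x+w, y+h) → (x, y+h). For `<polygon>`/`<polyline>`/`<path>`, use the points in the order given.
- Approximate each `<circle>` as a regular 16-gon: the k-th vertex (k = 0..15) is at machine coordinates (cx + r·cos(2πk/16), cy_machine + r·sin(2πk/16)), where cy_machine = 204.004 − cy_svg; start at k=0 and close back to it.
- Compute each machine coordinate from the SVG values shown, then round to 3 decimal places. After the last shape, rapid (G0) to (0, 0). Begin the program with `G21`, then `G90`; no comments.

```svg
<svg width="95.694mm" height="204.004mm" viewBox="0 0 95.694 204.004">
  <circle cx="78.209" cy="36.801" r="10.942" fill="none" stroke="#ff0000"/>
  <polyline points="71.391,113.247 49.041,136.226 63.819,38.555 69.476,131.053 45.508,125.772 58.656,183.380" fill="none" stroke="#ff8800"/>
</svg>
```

G21
G90
G0 X89.151 Y167.203
M4 S222
G01 X88.318 Y171.390 F2951
G01 X85.946 Y174.940
G01 X82.396 Y177.312
G01 X78.209 Y178.145
G01 X74.022 Y177.312
G01 X70.472 Y174.940
G01 X68.100 Y171.390
G01 X67.267 Y167.203
G01 X68.100 Y163.016
G01 X70.472 Y159.466
G01 X74.022 Y157.094
G01 X78.209 Y156.261
G01 X82.396 Y157.094
G01 X85.946 Y159.466
G01 X88.318 Y163.016
G01 X89.151 Y167.203
G0 X71.391 Y90.757
M4 S541
G01 X49.041 Y67.778 F2329
G01 X63.819 Y165.449
G01 X69.476 Y72.951
G01 X45.508 Y78.232
G01 X58.656 Y20.624
M5
G0 X0.000 Y0.000

viewBox `0 0 95.694 204.004` with mm width/height → 1 unit = 1 mm. Flip: y_m = 204.004 − y_svg.

**Shape 1** — `<circle>` circle, stroke `#ff0000` → engrave (S222, F2951). Machine vertices: (89.151,167.203) → (88.318,171.390) → (85.946,174.940) → (82.396,177.312) → (78.209,178.145) → (74.022,177.312) → (70.472,174.940) → (68.100,171.390) → (67.267,167.203) → (68.100,163.016) → (70.472,159.466) → (74.022,157.094) → (78.209,156.261) → (82.396,157.094) → (85.946,159.466) → (88.318,163.016) → (89.151,167.203). Closed: final G1 returns to the first vertex.

**Shape 2** — `<polyline>` open polyline, stroke `#ff8800` → score (S541, F2329). Machine vertices: (71.391,90.757) → (49.041,67.778) → (63.819,165.449) → (69.476,72.951) → (45.508,78.232) → (58.656,20.624). Open path.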